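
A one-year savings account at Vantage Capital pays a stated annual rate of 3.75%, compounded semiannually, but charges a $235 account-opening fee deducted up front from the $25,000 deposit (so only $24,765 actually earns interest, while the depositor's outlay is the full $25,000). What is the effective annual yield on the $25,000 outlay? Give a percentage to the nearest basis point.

2.81%

Value after one year: 24,765 × (1 + 0.0375/2)^2 = 24,765 × 1.037852 = $25,702.39.
Effective yield on the $25,000 outlay: 25,702.39 / 25,000 − 1 = 0.028096 = 2.81%.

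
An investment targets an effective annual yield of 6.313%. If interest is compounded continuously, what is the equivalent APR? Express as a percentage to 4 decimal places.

6.1217%

Continuous: nominal r satisfies e^r − 1 = 0.06313.
r = ln(1 + 0.06313) = ln(1.06313) = 0.061217 = 6.1217%.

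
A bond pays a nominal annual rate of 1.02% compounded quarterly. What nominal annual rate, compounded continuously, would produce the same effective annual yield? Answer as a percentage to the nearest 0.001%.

EAR = (1 + 0.0102/4)^4 − 1 = 0.010239.
Equivalent continuous rate: r = ln(1 + 0.010239) = 0.010187 = 1.019%.

1.019%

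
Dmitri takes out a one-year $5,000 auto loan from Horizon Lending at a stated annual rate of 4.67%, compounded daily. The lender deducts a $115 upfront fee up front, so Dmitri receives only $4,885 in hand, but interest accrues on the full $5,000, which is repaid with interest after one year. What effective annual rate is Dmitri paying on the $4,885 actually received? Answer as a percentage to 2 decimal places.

Amount owed after one year: 5,000 × (1 + 0.0467/365)^365 = 5,000 × 1.047804 = $5,239.02.
Effective rate on net proceeds: 5,239.02 / 4,885 − 1 = 0.072471 = 7.25%.

7.25%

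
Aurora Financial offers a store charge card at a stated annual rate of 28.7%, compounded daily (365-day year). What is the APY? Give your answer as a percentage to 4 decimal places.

EAR = (1 + 0.287/365)^365 − 1.
= (1 + 0.000786)^365 − 1 = 1.332274 − 1 = 33.2274%.

33.2274%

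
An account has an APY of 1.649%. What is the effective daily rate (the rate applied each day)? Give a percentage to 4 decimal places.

0.0045%

The per-day rate i satisfies (1 + i)^365 = 1 + 0.01649.
i = 1.01649^(1/365) − 1 = 0.0000448 = 0.0045%.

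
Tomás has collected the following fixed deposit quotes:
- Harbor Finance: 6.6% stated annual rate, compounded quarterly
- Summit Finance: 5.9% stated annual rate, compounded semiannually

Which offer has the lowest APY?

Harbor Finance: (1 + 0.066/4)^4 − 1 = 6.765%
Summit Finance: (1 + 0.059/2)^2 − 1 = 5.987%
The lowest effective annual rate is Summit Finance at 5.987%.

Summit Finance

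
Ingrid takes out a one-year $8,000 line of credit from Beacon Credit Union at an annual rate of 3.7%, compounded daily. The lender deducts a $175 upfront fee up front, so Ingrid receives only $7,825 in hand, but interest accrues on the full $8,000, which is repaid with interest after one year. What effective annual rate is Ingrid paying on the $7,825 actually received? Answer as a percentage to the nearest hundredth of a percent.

Amount owed after one year: 8,000 × (1 + 0.037/365)^365 = 8,000 × 1.037691 = $8,301.53.
Effective rate on net proceeds: 8,301.53 / 7,825 − 1 = 0.060898 = 6.09%.

6.09%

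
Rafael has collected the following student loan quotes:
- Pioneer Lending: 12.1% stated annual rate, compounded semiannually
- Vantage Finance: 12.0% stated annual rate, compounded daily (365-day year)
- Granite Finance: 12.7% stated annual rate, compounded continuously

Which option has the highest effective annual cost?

Granite Finance

Pioneer Lending: (1 + 0.121/2)^2 − 1 = 12.466%
Vantage Finance: (1 + 0.120/365)^365 − 1 = 12.747%
Granite Finance: e^0.127 − 1 = 13.542%
The highest effective annual rate is Granite Finance at 13.542%.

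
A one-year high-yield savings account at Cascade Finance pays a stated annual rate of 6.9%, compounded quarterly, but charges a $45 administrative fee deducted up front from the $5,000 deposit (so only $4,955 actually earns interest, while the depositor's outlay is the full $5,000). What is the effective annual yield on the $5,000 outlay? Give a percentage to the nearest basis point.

Value after one year: 4,955 × (1 + 0.069/4)^4 = 4,955 × 1.070806 = $5,305.84.
Effective yield on the $5,000 outlay: 5,305.84 / 5,000 − 1 = 0.061169 = 6.12%.

6.12%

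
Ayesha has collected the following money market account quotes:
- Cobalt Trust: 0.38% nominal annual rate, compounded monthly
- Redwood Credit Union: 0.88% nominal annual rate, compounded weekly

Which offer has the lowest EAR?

Cobalt Trust

Cobalt Trust: (1 + 0.0038/12)^12 − 1 = 0.381%
Redwood Credit Union: (1 + 0.0088/52)^52 − 1 = 0.884%
The lowest effective annual rate is Cobalt Trust at 0.381%.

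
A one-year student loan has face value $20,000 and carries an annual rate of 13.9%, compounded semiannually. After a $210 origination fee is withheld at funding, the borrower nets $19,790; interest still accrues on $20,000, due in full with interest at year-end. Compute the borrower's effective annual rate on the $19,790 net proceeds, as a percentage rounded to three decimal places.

Amount owed after one year: 20,000 × (1 + 0.139/2)^2 = 20,000 × 1.143830 = $22,876.61.
Effective rate on net proceeds: 22,876.61 / 19,790 − 1 = 0.155968 = 15.597%.

15.597%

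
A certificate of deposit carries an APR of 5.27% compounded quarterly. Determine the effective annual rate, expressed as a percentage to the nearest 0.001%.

5.375%

EAR = (1 + 0.0527/4)^4 − 1.
= (1 + 0.013175)^4 − 1 = 1.053751 − 1 = 5.375%.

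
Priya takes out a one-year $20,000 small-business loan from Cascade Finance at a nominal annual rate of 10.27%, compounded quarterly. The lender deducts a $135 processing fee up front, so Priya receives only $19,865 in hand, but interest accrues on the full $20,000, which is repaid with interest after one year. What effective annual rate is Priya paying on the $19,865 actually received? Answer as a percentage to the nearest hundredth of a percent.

11.42%

Amount owed after one year: 20,000 × (1 + 0.1027/4)^4 = 20,000 × 1.106723 = $22,134.47.
Effective rate on net proceeds: 22,134.47 / 19,865 − 1 = 0.114245 = 11.42%.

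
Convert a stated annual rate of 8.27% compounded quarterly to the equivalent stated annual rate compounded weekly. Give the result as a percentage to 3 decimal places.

EAR = (1 + 0.0827/4)^4 − 1 = 0.085300.
Solve (1 + r/52)^52 = 1.085300: r/52 = 1.085300^(1/52) − 1 = 0.001575, so r = 0.081921 = 8.192%.

8.192%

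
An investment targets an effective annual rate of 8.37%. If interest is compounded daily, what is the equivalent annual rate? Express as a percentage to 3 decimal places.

8.039%

(1 + r/365)^365 − 1 = 0.0837, so 1 + r/365 = 1.0837^(1/365).
r/365 = 0.000220, so r = 0.080390 = 8.039%.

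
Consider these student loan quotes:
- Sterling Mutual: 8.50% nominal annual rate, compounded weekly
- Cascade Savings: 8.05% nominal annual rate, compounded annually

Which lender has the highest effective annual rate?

Sterling Mutual: (1 + 0.0850/52)^52 − 1 = 8.864%
Cascade Savings: compounded annually, EAR = 8.050%
The highest effective annual rate is Sterling Mutual at 8.864%.

Sterling Mutual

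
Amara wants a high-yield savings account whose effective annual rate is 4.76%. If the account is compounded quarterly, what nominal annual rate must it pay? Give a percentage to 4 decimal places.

4.6773%

(1 + r/4)^4 − 1 = 0.0476, so 1 + r/4 = 1.0476^(1/4).
r/4 = 0.011693, so r = 0.046773 = 4.6773%.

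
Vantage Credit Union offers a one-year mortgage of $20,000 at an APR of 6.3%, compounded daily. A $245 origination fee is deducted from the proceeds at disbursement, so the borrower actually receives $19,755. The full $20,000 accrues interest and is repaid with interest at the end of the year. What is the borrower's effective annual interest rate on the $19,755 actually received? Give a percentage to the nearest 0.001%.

Amount owed after one year: 20,000 × (1 + 0.063/365)^365 = 20,000 × 1.065021 = $21,300.42.
Effective rate on net proceeds: 21,300.42 / 19,755 − 1 = 0.078229 = 7.823%.

7.823%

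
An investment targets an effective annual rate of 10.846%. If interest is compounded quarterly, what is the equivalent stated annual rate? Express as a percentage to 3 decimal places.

10.431%

(1 + r/4)^4 − 1 = 0.10846, so 1 + r/4 = 1.10846^(1/4).
r/4 = 0.026077, so r = 0.104309 = 10.431%.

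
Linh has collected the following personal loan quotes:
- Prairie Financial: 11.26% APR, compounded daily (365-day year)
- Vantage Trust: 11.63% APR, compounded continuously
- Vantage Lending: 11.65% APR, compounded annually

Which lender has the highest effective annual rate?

Prairie Financial: (1 + 0.1126/365)^365 − 1 = 11.916%
Vantage Trust: e^0.1163 − 1 = 12.333%
Vantage Lending: compounded annually, EAR = 11.650%
The highest effective annual rate is Vantage Trust at 12.333%.

Vantage Trust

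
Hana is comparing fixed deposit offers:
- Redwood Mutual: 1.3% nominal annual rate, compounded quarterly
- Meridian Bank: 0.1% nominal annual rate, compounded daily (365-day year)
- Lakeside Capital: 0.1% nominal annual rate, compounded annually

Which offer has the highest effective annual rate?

Redwood Mutual: (1 + 0.013/4)^4 − 1 = 1.306%
Meridian Bank: (1 + 0.001/365)^365 − 1 = 0.100%
Lakeside Capital: compounded annually, EAR = 0.100%
The highest effective annual rate is Redwood Mutual at 1.306%.

Redwood Mutual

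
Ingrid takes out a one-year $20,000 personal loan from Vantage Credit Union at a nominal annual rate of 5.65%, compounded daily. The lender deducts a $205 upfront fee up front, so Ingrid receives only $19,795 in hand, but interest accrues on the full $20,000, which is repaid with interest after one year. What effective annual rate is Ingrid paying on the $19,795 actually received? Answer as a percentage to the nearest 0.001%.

Amount owed after one year: 20,000 × (1 + 0.0565/365)^365 = 20,000 × 1.058122 = $21,162.44.
Effective rate on net proceeds: 21,162.44 / 19,795 − 1 = 0.069080 = 6.908%.

6.908%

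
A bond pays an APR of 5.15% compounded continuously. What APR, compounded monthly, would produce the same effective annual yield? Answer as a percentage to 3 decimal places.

5.161%

EAR under continuous compounding: e^0.0515 − 1 = 0.052849.
Solve (1 + r/12)^12 = 1.052849: r/12 = 1.052849^(1/12) − 1 = 0.004301, so r = 0.051611 = 5.161%.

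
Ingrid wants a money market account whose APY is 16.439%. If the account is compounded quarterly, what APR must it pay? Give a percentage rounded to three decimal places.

(1 + r/4)^4 − 1 = 0.16439, so 1 + r/4 = 1.16439^(1/4).
r/4 = 0.038782, so r = 0.155130 = 15.513%.

15.513%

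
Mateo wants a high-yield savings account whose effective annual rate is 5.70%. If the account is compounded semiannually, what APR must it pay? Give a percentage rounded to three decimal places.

(1 + r/2)^2 − 1 = 0.0570, so 1 + r/2 = 1.0570^(1/2).
r/2 = 0.028105, so r = 0.056210 = 5.621%.

5.621%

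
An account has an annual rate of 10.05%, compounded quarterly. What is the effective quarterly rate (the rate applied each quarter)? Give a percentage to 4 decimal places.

2.5125%

With a nominal annual rate compounded quarterly, the periodic rate is the nominal rate divided by 4.
i = 0.1005 / 4 = 0.0251250 = 2.5125%.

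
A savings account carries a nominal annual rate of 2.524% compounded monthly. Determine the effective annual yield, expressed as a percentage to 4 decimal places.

EAR = (1 + 0.02524/12)^12 − 1.
= (1 + 0.002103)^12 − 1 = 1.025534 − 1 = 2.5534%.

2.5534%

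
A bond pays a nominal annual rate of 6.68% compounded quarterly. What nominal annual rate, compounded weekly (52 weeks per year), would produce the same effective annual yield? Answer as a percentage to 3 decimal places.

6.629%

EAR = (1 + 0.0668/4)^4 − 1 = 0.068492.
Solve (1 + r/52)^52 = 1.068492: r/52 = 1.068492^(1/52) − 1 = 0.001275, so r = 0.066291 = 6.629%.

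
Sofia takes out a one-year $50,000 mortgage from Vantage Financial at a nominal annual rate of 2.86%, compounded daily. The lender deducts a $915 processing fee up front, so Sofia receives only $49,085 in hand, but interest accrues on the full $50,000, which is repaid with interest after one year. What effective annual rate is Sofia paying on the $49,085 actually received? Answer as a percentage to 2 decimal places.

Amount owed after one year: 50,000 × (1 + 0.0286/365)^365 = 50,000 × 1.029012 = $51,450.59.
Effective rate on net proceeds: 51,450.59 / 49,085 − 1 = 0.048194 = 4.82%.

4.82%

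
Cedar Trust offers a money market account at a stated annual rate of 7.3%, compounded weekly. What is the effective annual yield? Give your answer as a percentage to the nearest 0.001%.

7.568%

EAR = (1 + 0.073/52)^52 − 1.
= 1.075675 − 1 = 7.568%.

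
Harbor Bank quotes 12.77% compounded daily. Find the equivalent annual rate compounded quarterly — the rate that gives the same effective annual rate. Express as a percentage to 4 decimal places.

EAR = (1 + 0.1277/365)^365 − 1 = 0.136187.
Solve (1 + r/4)^4 = 1.136187: r/4 = 1.136187^(1/4) − 1 = 0.032434, so r = 0.129737 = 12.9737%.

12.9737%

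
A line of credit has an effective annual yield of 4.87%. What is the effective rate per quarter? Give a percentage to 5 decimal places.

1.19588%

The per-quarter rate i satisfies (1 + i)^4 = 1 + 0.0487.
i = 1.0487^(1/4) − 1 = 0.0119588 = 1.19588%.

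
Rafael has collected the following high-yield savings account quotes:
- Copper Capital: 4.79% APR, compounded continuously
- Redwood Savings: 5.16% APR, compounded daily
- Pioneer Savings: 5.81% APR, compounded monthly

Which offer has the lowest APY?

Copper Capital

Copper Capital: e^0.0479 − 1 = 4.907%
Redwood Savings: (1 + 0.0516/365)^365 − 1 = 5.295%
Pioneer Savings: (1 + 0.0581/12)^12 − 1 = 5.967%
The lowest effective annual rate is Copper Capital at 4.907%.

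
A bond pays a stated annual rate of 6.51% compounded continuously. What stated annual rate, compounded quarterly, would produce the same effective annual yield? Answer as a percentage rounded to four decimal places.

6.5633%

EAR under continuous compounding: e^0.0651 − 1 = 0.067266.
Solve (1 + r/4)^4 = 1.067266: r/4 = 1.067266^(1/4) − 1 = 0.016408, so r = 0.065633 = 6.5633%.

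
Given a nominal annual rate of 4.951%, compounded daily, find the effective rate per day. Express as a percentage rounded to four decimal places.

0.0136%

With a nominal annual rate compounded daily, the periodic rate is the nominal rate divided by 365.
i = 0.04951 / 365 = 0.0001356 = 0.0136%.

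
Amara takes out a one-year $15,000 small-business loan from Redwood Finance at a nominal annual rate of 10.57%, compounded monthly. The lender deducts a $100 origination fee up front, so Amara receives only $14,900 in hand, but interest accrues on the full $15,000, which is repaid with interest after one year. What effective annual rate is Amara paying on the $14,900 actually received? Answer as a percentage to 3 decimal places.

Amount owed after one year: 15,000 × (1 + 0.1057/12)^12 = 15,000 × 1.110974 = $16,664.61.
Effective rate on net proceeds: 16,664.61 / 14,900 − 1 = 0.118430 = 11.843%.

11.843%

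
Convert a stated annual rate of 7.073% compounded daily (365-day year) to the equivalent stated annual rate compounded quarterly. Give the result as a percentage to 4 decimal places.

7.1352%

EAR = (1 + 0.07073/365)^365 − 1 = 0.073284.
Solve (1 + r/4)^4 = 1.073284: r/4 = 1.073284^(1/4) − 1 = 0.017838, so r = 0.071352 = 7.1352%.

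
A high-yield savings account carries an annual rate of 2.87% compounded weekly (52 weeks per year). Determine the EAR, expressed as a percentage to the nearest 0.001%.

2.911%

EAR = (1 + 0.0287/52)^52 − 1.
= 1.029108 − 1 = 2.911%.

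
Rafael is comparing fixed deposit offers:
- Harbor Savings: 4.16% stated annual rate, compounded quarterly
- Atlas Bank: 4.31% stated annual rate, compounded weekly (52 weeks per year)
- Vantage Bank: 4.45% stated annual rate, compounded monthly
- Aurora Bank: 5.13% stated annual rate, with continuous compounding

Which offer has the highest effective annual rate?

Aurora Bank

Harbor Savings: (1 + 0.0416/4)^4 − 1 = 4.225%
Atlas Bank: (1 + 0.0431/52)^52 − 1 = 4.402%
Vantage Bank: (1 + 0.0445/12)^12 − 1 = 4.542%
Aurora Bank: e^0.0513 − 1 = 5.264%
The highest effective annual rate is Aurora Bank at 5.264%.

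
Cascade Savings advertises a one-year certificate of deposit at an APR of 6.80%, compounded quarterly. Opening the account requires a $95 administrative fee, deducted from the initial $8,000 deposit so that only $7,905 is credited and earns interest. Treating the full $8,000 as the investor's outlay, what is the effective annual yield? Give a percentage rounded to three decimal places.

Value after one year: 7,905 × (1 + 0.0680/4)^4 = 7,905 × 1.069754 = $8,456.40.
Effective yield on the $8,000 outlay: 8,456.40 / 8,000 − 1 = 0.057050 = 5.705%.

5.705%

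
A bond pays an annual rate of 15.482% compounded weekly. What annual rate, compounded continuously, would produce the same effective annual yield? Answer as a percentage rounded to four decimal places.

EAR = (1 + 0.15482/52)^52 − 1 = 0.167179.
Equivalent continuous rate: r = ln(1 + 0.167179) = 0.154590 = 15.4590%.

15.4590%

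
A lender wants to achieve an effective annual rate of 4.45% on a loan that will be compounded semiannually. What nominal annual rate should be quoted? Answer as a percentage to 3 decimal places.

(1 + r/2)^2 − 1 = 0.0445, so 1 + r/2 = 1.0445^(1/2).
r/2 = 0.022008, so r = 0.044016 = 4.402%.

4.402%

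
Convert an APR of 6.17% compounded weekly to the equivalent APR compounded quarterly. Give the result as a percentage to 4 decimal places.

EAR = (1 + 0.0617/52)^52 − 1 = 0.063604.
Solve (1 + r/4)^4 = 1.063604: r/4 = 1.063604^(1/4) − 1 = 0.015535, so r = 0.062141 = 6.2141%.

6.2141%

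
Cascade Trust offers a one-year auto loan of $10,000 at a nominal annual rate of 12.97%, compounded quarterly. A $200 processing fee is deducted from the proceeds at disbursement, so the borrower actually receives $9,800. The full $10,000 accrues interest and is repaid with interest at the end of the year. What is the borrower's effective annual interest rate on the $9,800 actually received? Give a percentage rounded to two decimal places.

Amount owed after one year: 10,000 × (1 + 0.1297/4)^4 = 10,000 × 1.136146 = $11,361.46.
Effective rate on net proceeds: 11,361.46 / 9,800 − 1 = 0.159332 = 15.93%.

15.93%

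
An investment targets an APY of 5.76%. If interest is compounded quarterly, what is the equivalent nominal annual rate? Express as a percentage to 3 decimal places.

5.640%

(1 + r/4)^4 − 1 = 0.0576, so 1 + r/4 = 1.0576^(1/4).
r/4 = 0.014099, so r = 0.056396 = 5.640%.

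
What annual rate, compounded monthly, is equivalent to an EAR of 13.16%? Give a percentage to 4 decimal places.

12.4272%

(1 + r/12)^12 − 1 = 0.1316, so 1 + r/12 = 1.1316^(1/12).
r/12 = 0.010356, so r = 0.124272 = 12.4272%.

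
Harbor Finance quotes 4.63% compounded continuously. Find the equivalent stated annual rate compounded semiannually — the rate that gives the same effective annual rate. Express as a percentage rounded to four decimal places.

EAR under continuous compounding: e^0.0463 − 1 = 0.047389.
Solve (1 + r/2)^2 = 1.047389: r/2 = 1.047389^(1/2) − 1 = 0.023420, so r = 0.046840 = 4.6840%.

4.6840%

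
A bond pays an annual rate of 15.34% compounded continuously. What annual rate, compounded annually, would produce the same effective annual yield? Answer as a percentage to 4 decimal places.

EAR under continuous compounding: e^0.1534 − 1 = 0.165791.
Compounded annually, the equivalent nominal rate is the EAR itself: 16.5791%.

16.5791%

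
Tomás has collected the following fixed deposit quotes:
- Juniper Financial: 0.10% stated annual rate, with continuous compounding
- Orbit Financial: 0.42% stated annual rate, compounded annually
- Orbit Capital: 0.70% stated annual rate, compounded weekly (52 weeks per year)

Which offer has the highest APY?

Juniper Financial: e^0.0010 − 1 = 0.100%
Orbit Financial: compounded annually, EAR = 0.420%
Orbit Capital: (1 + 0.0070/52)^52 − 1 = 0.702%
The highest effective annual rate is Orbit Capital at 0.702%.

Orbit Capital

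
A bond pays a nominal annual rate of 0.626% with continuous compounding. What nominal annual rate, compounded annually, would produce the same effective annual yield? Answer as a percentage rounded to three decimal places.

EAR under continuous compounding: e^0.00626 − 1 = 0.006280.
Compounded annually, the equivalent nominal rate is the EAR itself: 0.628%.

0.628%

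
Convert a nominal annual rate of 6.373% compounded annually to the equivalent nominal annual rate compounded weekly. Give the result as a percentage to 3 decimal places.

6.182%

Compounded annually, EAR = nominal = 0.063730.
Solve (1 + r/52)^52 = 1.063730: r/52 = 1.063730^(1/52) − 1 = 0.001189, so r = 0.061818 = 6.182%.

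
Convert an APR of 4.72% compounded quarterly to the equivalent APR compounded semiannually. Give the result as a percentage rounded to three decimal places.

4.748%

EAR = (1 + 0.0472/4)^4 − 1 = 0.048042.
Solve (1 + r/2)^2 = 1.048042: r/2 = 1.048042^(1/2) − 1 = 0.023739, so r = 0.047478 = 4.748%.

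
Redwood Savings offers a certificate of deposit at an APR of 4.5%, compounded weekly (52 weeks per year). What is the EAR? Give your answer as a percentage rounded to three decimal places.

4.601%

EAR = (1 + 0.045/52)^52 − 1.
= (1 + 0.000865)^52 − 1 = 1.046008 − 1 = 4.601%.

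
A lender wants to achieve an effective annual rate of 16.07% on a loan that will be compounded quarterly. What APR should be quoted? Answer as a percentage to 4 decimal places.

15.1834%

(1 + r/4)^4 − 1 = 0.1607, so 1 + r/4 = 1.1607^(1/4).
r/4 = 0.037959, so r = 0.151834 = 15.1834%.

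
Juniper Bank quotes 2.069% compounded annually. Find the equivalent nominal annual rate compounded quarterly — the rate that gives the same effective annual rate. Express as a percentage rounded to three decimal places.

Compounded annually, EAR = nominal = 0.020690.
Solve (1 + r/4)^4 = 1.020690: r/4 = 1.020690^(1/4) − 1 = 0.005133, so r = 0.020531 = 2.053%.

2.053%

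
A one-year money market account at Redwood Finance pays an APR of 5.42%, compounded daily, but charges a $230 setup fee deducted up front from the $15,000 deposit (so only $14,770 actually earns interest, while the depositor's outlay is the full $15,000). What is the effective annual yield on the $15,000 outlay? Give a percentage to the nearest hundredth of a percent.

3.95%

Value after one year: 14,770 × (1 + 0.0542/365)^365 = 14,770 × 1.055691 = $15,592.56.
Effective yield on the $15,000 outlay: 15,592.56 / 15,000 − 1 = 0.039504 = 3.95%.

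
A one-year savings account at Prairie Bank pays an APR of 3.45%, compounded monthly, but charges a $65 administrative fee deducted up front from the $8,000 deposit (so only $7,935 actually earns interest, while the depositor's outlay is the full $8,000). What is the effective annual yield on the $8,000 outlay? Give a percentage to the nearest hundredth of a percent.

2.66%

Value after one year: 7,935 × (1 + 0.0345/12)^12 = 7,935 × 1.035051 = $8,213.13.
Effective yield on the $8,000 outlay: 8,213.13 / 8,000 − 1 = 0.026641 = 2.66%.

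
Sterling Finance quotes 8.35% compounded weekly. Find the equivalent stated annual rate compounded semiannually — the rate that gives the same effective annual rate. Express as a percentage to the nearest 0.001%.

8.520%

EAR = (1 + 0.0835/52)^52 − 1 = 0.087012.
Solve (1 + r/2)^2 = 1.087012: r/2 = 1.087012^(1/2) − 1 = 0.042599, so r = 0.085198 = 8.520%.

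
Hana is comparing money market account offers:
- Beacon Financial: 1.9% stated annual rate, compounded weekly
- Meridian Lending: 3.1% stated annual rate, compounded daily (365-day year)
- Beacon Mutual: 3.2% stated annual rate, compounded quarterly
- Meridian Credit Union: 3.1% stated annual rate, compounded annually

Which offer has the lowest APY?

Beacon Financial: (1 + 0.019/52)^52 − 1 = 1.918%
Meridian Lending: (1 + 0.031/365)^365 − 1 = 3.148%
Beacon Mutual: (1 + 0.032/4)^4 − 1 = 3.239%
Meridian Credit Union: compounded annually, EAR = 3.100%
The lowest effective annual rate is Beacon Financial at 1.918%.

Beacon Financial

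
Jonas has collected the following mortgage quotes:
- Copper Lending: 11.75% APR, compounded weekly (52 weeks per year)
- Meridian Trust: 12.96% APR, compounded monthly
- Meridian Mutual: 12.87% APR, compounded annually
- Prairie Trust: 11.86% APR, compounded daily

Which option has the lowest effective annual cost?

Copper Lending: (1 + 0.1175/52)^52 − 1 = 12.453%
Meridian Trust: (1 + 0.1296/12)^12 − 1 = 13.758%
Meridian Mutual: compounded annually, EAR = 12.870%
Prairie Trust: (1 + 0.1186/365)^365 − 1 = 12.590%
The lowest effective annual rate is Copper Lending at 12.453%.

Copper Lending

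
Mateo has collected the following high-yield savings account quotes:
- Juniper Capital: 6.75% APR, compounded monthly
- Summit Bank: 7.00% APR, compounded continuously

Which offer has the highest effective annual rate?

Summit Bank

Juniper Capital: (1 + 0.0675/12)^12 − 1 = 6.963%
Summit Bank: e^0.0700 − 1 = 7.251%
The highest effective annual rate is Summit Bank at 7.251%.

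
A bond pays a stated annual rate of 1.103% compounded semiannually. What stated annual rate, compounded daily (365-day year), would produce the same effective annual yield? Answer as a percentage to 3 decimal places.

1.100%

EAR = (1 + 0.01103/2)^2 − 1 = 0.011060.
Solve (1 + r/365)^365 = 1.011060: r/365 = 1.011060^(1/365) − 1 = 0.000030, so r = 0.011000 = 1.100%.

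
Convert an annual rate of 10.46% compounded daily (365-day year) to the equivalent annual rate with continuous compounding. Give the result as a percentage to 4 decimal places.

EAR = (1 + 0.1046/365)^365 − 1 = 0.110250.
Equivalent continuous rate: r = ln(1 + 0.110250) = 0.104585 = 10.4585%.

10.4585%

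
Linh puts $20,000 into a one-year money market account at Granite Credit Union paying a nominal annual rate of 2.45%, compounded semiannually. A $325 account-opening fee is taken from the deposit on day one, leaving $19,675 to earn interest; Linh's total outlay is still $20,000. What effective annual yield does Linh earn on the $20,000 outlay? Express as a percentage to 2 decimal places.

0.80%

Value after one year: 19,675 × (1 + 0.0245/2)^2 = 19,675 × 1.024650 = $20,159.99.
Effective yield on the $20,000 outlay: 20,159.99 / 20,000 − 1 = 0.007999 = 0.80%.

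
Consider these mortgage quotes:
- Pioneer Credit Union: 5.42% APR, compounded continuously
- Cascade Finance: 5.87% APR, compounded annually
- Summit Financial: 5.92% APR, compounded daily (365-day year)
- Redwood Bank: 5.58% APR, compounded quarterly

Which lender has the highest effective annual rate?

Pioneer Credit Union: e^0.0542 − 1 = 5.570%
Cascade Finance: compounded annually, EAR = 5.870%
Summit Financial: (1 + 0.0592/365)^365 − 1 = 6.098%
Redwood Bank: (1 + 0.0558/4)^4 − 1 = 5.698%
The highest effective annual rate is Summit Financial at 6.098%.

Summit Financial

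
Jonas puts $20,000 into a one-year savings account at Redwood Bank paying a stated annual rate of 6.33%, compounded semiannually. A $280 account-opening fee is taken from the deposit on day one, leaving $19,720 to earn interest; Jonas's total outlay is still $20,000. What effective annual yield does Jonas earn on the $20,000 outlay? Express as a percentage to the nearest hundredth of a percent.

Value after one year: 19,720 × (1 + 0.0633/2)^2 = 19,720 × 1.064302 = $20,988.03.
Effective yield on the $20,000 outlay: 20,988.03 / 20,000 − 1 = 0.049401 = 4.94%.

4.94%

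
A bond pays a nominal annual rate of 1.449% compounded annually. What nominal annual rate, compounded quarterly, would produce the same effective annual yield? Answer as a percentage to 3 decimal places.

1.441%

Compounded annually, EAR = nominal = 0.014490.
Solve (1 + r/4)^4 = 1.014490: r/4 = 1.014490^(1/4) − 1 = 0.003603, so r = 0.014412 = 1.441%.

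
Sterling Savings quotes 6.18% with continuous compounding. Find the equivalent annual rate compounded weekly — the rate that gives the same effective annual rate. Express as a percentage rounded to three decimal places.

6.184%

EAR under continuous compounding: e^0.0618 − 1 = 0.063750.
Solve (1 + r/52)^52 = 1.063750: r/52 = 1.063750^(1/52) − 1 = 0.001189, so r = 0.061837 = 6.184%.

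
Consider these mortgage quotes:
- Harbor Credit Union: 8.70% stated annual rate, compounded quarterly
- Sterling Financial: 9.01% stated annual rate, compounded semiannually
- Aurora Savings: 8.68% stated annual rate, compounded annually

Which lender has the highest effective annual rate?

Harbor Credit Union: (1 + 0.0870/4)^4 − 1 = 8.988%
Sterling Financial: (1 + 0.0901/2)^2 − 1 = 9.213%
Aurora Savings: compounded annually, EAR = 8.680%
The highest effective annual rate is Sterling Financial at 9.213%.

Sterling Financial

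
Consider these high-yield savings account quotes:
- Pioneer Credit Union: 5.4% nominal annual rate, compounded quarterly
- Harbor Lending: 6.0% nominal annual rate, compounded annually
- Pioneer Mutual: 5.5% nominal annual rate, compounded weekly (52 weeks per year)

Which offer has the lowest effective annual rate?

Pioneer Credit Union: (1 + 0.054/4)^4 − 1 = 5.510%
Harbor Lending: compounded annually, EAR = 6.000%
Pioneer Mutual: (1 + 0.055/52)^52 − 1 = 5.651%
The lowest effective annual rate is Pioneer Credit Union at 5.510%.

Pioneer Credit Union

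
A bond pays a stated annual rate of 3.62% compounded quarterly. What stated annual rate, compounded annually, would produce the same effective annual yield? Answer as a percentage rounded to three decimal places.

EAR = (1 + 0.0362/4)^4 − 1 = 0.036694.
Compounded annually, the equivalent nominal rate is the EAR itself: 3.669%.

3.669%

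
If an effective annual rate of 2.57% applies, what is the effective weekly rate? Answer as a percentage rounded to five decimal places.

The per-week rate i satisfies (1 + i)^52 = 1 + 0.0257.
i = 1.0257^(1/52) − 1 = 0.0004881 = 0.04881%.

0.04881%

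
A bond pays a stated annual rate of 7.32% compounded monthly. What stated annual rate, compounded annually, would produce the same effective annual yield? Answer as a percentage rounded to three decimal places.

EAR = (1 + 0.0732/12)^12 − 1 = 0.075706.
Compounded annually, the equivalent nominal rate is the EAR itself: 7.571%.

7.571%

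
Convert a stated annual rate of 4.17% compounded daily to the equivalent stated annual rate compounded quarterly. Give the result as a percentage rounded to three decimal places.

4.192%

EAR = (1 + 0.0417/365)^365 − 1 = 0.042579.
Solve (1 + r/4)^4 = 1.042579: r/4 = 1.042579^(1/4) − 1 = 0.010479, so r = 0.041916 = 4.192%.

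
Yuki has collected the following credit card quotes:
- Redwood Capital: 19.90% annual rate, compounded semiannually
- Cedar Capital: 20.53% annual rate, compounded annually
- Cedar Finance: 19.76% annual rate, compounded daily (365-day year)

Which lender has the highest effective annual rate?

Cedar Finance

Redwood Capital: (1 + 0.1990/2)^2 − 1 = 20.890%
Cedar Capital: compounded annually, EAR = 20.530%
Cedar Finance: (1 + 0.1976/365)^365 − 1 = 21.841%
The highest effective annual rate is Cedar Finance at 21.841%.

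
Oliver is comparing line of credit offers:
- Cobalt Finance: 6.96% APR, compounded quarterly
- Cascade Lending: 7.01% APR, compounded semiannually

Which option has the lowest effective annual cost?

Cobalt Finance: (1 + 0.0696/4)^4 − 1 = 7.144%
Cascade Lending: (1 + 0.0701/2)^2 − 1 = 7.133%
The lowest effective annual rate is Cascade Lending at 7.133%.

Cascade Lending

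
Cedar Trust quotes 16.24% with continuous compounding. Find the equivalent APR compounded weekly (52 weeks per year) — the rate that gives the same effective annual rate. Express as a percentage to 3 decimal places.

16.265%

EAR under continuous compounding: e^0.1624 − 1 = 0.176331.
Solve (1 + r/52)^52 = 1.176331: r/52 = 1.176331^(1/52) − 1 = 0.003128, so r = 0.162654 = 16.265%.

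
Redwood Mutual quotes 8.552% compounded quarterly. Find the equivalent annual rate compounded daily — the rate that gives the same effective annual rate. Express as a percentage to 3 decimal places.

EAR = (1 + 0.08552/4)^4 − 1 = 0.088302.
Solve (1 + r/365)^365 = 1.088302: r/365 = 1.088302^(1/365) − 1 = 0.000232, so r = 0.084628 = 8.463%.

8.463%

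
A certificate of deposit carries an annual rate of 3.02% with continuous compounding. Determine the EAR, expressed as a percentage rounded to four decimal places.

With continuous compounding, EAR = e^0.0302 − 1.
e^0.0302 = 1.030661, so EAR = 0.030661 = 3.0661%.

3.0661%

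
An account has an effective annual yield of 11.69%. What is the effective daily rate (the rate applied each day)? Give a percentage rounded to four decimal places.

The per-day rate i satisfies (1 + i)^365 = 1 + 0.1169.
i = 1.1169^(1/365) − 1 = 0.0003029 = 0.0303%.

0.0303%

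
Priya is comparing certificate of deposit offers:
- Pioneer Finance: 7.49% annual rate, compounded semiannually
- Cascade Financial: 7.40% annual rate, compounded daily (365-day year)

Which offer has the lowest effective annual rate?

Pioneer Finance: (1 + 0.0749/2)^2 − 1 = 7.630%
Cascade Financial: (1 + 0.0740/365)^365 − 1 = 7.680%
The lowest effective annual rate is Pioneer Finance at 7.630%.

Pioneer Finance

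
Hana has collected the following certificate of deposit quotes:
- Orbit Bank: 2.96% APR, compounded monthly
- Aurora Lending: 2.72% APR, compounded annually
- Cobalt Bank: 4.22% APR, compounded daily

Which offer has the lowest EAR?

Aurora Lending

Orbit Bank: (1 + 0.0296/12)^12 − 1 = 3.000%
Aurora Lending: compounded annually, EAR = 2.720%
Cobalt Bank: (1 + 0.0422/365)^365 − 1 = 4.310%
The lowest effective annual rate is Aurora Lending at 2.720%.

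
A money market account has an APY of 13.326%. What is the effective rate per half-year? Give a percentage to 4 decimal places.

6.4547%

The per-half-year rate i satisfies (1 + i)^2 = 1 + 0.13326.
i = 1.13326^(1/2) − 1 = 0.0645469 = 6.4547%.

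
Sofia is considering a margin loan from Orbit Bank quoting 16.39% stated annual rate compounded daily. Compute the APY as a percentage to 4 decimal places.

EAR = (1 + 0.1639/365)^365 − 1.
= (1 + 0.000449)^365 − 1 = 1.178053 − 1 = 17.8053%.

17.8053%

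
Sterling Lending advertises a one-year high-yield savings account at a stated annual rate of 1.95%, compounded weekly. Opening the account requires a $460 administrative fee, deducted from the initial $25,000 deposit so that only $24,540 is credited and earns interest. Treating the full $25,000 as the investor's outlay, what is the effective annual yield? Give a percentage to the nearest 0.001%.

0.093%

Value after one year: 24,540 × (1 + 0.0195/52)^52 = 24,540 × 1.019688 = $25,023.13.
Effective yield on the $25,000 outlay: 25,023.13 / 25,000 − 1 = 0.000925 = 0.093%.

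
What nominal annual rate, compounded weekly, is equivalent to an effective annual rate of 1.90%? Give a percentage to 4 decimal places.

1.8825%

(1 + r/52)^52 − 1 = 0.0190, so 1 + r/52 = 1.0190^(1/52).
r/52 = 0.000362, so r = 0.018825 = 1.8825%.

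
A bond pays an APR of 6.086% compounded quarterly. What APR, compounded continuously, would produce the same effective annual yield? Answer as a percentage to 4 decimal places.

6.0402%

EAR = (1 + 0.06086/4)^4 − 1 = 0.062263.
Equivalent continuous rate: r = ln(1 + 0.062263) = 0.060402 = 6.0402%.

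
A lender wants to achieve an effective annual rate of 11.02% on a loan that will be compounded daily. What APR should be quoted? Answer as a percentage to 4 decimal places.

10.4555%

(1 + r/365)^365 − 1 = 0.1102, so 1 + r/365 = 1.1102^(1/365).
r/365 = 0.000286, so r = 0.104555 = 10.4555%.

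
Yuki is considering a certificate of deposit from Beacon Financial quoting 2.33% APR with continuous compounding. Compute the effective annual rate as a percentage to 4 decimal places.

2.3574%

With continuous compounding, EAR = e^0.0233 − 1.
e^0.0233 = 1.023574, so EAR = 0.023574 = 2.3574%.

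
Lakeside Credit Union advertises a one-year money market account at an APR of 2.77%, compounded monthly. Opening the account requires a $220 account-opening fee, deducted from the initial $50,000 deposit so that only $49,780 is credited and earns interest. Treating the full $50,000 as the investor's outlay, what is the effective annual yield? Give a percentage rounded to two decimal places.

2.35%

Value after one year: 49,780 × (1 + 0.0277/12)^12 = 49,780 × 1.028054 = $51,176.55.
Effective yield on the $50,000 outlay: 51,176.55 / 50,000 − 1 = 0.023531 = 2.35%.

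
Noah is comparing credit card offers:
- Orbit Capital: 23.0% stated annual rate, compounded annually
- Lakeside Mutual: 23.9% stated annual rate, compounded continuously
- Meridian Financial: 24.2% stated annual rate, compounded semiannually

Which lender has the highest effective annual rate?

Orbit Capital: compounded annually, EAR = 23.000%
Lakeside Mutual: e^0.239 − 1 = 26.998%
Meridian Financial: (1 + 0.242/2)^2 − 1 = 25.664%
The highest effective annual rate is Lakeside Mutual at 26.998%.

Lakeside Mutual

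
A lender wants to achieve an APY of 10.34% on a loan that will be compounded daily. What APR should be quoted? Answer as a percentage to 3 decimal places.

9.841%

(1 + r/365)^365 − 1 = 0.1034, so 1 + r/365 = 1.1034^(1/365).
r/365 = 0.000270, so r = 0.098410 = 9.841%.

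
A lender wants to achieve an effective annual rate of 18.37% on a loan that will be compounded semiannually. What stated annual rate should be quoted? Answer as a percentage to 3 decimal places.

(1 + r/2)^2 − 1 = 0.1837, so 1 + r/2 = 1.1837^(1/2).
r/2 = 0.087980, so r = 0.175960 = 17.596%.

17.596%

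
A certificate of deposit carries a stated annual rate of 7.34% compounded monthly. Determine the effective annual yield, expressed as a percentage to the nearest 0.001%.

EAR = (1 + 0.0734/12)^12 − 1.
= (1 + 0.006117)^12 − 1 = 1.075920 − 1 = 7.592%.

7.592%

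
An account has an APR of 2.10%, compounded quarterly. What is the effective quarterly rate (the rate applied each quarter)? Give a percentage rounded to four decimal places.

With a nominal annual rate compounded quarterly, the periodic rate is the nominal rate divided by 4.
i = 0.0210 / 4 = 0.0052500 = 0.5250%.

0.5250%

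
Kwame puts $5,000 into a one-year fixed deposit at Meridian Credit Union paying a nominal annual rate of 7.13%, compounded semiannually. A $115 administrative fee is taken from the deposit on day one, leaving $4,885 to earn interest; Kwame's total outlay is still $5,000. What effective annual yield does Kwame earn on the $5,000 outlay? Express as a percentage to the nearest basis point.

Value after one year: 4,885 × (1 + 0.0713/2)^2 = 4,885 × 1.072571 = $5,239.51.
Effective yield on the $5,000 outlay: 5,239.51 / 5,000 − 1 = 0.047902 = 4.79%.

4.79%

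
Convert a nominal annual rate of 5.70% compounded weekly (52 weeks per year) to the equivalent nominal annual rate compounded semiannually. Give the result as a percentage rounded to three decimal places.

5.779%

EAR = (1 + 0.0570/52)^52 − 1 = 0.058623.
Solve (1 + r/2)^2 = 1.058623: r/2 = 1.058623^(1/2) − 1 = 0.028894, so r = 0.057788 = 5.779%.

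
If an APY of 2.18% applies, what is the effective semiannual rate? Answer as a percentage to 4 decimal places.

The per-half-year rate i satisfies (1 + i)^2 = 1 + 0.0218.
i = 1.0218^(1/2) − 1 = 0.0108412 = 1.0841%.

1.0841%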